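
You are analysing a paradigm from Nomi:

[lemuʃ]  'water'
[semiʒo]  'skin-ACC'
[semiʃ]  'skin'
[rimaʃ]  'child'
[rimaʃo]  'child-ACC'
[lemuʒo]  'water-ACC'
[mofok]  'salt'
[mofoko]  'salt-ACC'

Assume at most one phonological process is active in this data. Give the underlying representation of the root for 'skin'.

/semiʒ/

The root 'skin' surfaces as [semiʒo] and [semiʃ], with a stem-final [ʒ] ~ [ʃ] alternation.
If /ʃ/ were underlying and a rule turned it into [ʒ] before the ACC suffix, 'child' would also alternate; but it has [ʃ] in both [rimaʃo] and [rimaʃ].
The underlying segment must be /ʒ/; voiced obstruents become voiceless word-finally, yielding [ʃ] there.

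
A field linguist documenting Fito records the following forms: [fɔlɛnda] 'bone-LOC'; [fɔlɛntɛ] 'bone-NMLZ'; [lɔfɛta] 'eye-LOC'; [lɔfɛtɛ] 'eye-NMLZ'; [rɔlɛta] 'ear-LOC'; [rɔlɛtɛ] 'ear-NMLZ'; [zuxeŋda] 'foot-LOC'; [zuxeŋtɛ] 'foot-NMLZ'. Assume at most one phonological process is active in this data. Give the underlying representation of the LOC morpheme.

/-da/

The LOC suffix surfaces as [-da] and [-ta], depending on the final segment of the stem.
The NMLZ suffix, which begins with [t], is invariant after every stem; so [t] is not altered by any rule here.
The LOC suffix is therefore /-da/ underlyingly, with post-vocalic devoicing: voiced stops become voiceless after a vowel.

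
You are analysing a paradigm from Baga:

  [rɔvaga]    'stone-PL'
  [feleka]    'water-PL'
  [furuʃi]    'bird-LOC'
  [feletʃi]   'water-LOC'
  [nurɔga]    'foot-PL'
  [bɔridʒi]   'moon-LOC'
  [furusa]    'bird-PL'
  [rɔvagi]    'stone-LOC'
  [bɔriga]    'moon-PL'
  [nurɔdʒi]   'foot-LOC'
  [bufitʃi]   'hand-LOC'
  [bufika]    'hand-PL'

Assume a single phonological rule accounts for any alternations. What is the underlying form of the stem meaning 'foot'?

The root 'foot' surfaces as [nurɔga] and [nurɔdʒi], with a stem-final [g] ~ [dʒ] alternation.
But 'stone' keeps [g] in both environments ([rɔvaga], [rɔvagi]), so there is no rule changing /g/ to [dʒ] before the LOC suffix.
The underlying segment must be /dʒ/; palato-alveolar /tʃ/, /dʒ/ and /ʃ/ become [k], [g] and [s] when no front vowel follows, yielding [g] there.

/nurɔdʒ/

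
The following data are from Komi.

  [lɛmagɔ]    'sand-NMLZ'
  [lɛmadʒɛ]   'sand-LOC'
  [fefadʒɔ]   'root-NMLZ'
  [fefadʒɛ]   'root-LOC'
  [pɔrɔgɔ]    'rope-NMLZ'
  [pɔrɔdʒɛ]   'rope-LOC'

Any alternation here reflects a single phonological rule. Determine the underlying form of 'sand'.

The stem for 'sand' ends in [g] in [lɛmagɔ] but [dʒ] in [lɛmadʒɛ].
The stem 'root' ([fefadʒɔ], [fefadʒɛ]) shows [dʒ] unchanged in both environments, so [dʒ] cannot be basic with [g] derived before the NMLZ suffix.
The alternation reflects palatalization before a front vowel: /g/ becomes palato-alveolar [dʒ] before a front vowel. /g/ is underlying.

/lɛmag/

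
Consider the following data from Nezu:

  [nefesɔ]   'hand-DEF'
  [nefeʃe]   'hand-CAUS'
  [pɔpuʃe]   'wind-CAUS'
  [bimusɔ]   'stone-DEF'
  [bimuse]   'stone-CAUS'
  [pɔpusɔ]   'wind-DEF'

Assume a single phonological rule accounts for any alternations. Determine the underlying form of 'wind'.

The stem for 'wind' ends in [s] in [pɔpusɔ] but [ʃ] in [pɔpuʃe].
The stem 'stone' ([bimusɔ], [bimuse]) shows [s] unchanged in both environments, so [s] cannot be basic with [ʃ] derived before the CAUS suffix.
So /ʃ/ is underlying, and a rule of depalatalization — palato-alveolar /ʃ/ becomes [s] when no front vowel follows — gives [s].

/pɔpuʃ/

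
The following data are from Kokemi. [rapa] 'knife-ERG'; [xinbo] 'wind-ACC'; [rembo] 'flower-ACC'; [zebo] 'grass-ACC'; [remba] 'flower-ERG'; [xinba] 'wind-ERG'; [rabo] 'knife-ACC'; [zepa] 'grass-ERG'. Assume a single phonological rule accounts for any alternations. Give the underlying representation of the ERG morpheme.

The ERG morpheme has two allomorphs, [-ba] and [-pa].
By contrast the ACC suffix keeps its initial [b] throughout — that segment must be underlying.
The ERG suffix is therefore /-pa/ underlyingly, with post-nasal voicing: voiceless stops become voiced after a nasal.

/-pa/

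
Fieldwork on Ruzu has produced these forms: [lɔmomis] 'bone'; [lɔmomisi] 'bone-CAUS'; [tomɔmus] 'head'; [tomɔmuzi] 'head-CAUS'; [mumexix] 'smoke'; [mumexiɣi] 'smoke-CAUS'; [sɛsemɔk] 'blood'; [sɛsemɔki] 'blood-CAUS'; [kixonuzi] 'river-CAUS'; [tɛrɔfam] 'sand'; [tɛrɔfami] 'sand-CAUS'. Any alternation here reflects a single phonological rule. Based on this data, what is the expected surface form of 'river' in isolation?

The stem for 'head' ends in [s] in [tomɔmus] but [z] in [tomɔmuzi].
If /s/ were underlying and a rule turned it into [z] before the CAUS suffix, 'bone' would also alternate; but it has [s] in both [lɔmomis] and [lɔmomisi].
The alternation reflects word-final obstruent devoicing: voiced obstruents become voiceless word-finally. /z/ is underlying.
The one attested form of 'river', [kixonuzi], shows underlying /kixonuz/. Applying the same rule word-finally gives [kixonus].

[kixonus]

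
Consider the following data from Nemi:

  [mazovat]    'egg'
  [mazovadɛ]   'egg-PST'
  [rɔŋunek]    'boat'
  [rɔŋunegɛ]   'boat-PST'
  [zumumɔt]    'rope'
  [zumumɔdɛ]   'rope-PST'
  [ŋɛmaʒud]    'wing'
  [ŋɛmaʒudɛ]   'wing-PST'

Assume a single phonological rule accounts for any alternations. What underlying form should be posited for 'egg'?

/mazovat/

The stem for 'egg' ends in [t] in [mazovat] but [d] in [mazovadɛ].
Compare 'wing', with invariant [d] in [ŋɛmaʒud] and [ŋɛmaʒudɛ]: an analysis with underlying /d/ and a rule producing [t] in isolation would wrongly predict alternation here too.
Therefore /t/ is basic and [d] is derived by intervocalic voicing (voiceless stops become voiced between vowels).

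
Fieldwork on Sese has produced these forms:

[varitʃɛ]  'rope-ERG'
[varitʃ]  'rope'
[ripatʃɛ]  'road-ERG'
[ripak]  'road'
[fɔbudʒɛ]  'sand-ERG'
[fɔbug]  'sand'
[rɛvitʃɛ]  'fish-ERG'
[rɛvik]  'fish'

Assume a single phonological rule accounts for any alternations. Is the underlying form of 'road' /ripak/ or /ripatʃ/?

The stem for 'road' ends in [tʃ] in [ripatʃɛ] but [k] in [ripak].
If /tʃ/ were underlying and a rule turned it into [k] in isolation, 'rope' would also alternate; but it has [tʃ] in both [varitʃɛ] and [varitʃ].
The underlying segment must be /k/; /k/ and /g/ become palato-alveolar [tʃ] and [dʒ] before a front vowel, yielding [tʃ] there.

/ripak/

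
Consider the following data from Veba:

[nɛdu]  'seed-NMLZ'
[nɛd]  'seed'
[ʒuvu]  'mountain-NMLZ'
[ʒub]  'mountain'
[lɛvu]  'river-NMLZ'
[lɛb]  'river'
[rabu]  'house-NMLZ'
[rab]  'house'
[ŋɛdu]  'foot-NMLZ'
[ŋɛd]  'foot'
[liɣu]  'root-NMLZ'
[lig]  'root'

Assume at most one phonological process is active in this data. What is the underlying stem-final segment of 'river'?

The root 'river' surfaces as [lɛvu] and [lɛb], with a stem-final [v] ~ [b] alternation.
The stem 'house' ([rabu], [rab]) shows [b] unchanged in both environments, so [b] cannot be basic with [v] derived before the NMLZ suffix.
The alternation reflects word-final hardening: voiced fricatives become stops word-finally. /v/ is underlying.

/v/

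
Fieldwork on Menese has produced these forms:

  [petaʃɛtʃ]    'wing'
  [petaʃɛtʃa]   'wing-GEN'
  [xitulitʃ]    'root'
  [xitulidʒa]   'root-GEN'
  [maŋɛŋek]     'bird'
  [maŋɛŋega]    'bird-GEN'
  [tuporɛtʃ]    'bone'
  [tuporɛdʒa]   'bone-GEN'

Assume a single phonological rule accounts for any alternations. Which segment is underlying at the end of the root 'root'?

The root 'root' surfaces as [xitulitʃ] and [xitulidʒa], with a stem-final [tʃ] ~ [dʒ] alternation.
Compare 'wing', with invariant [tʃ] in [petaʃɛtʃ] and [petaʃɛtʃa]: an analysis with underlying /tʃ/ and a rule producing [dʒ] before the GEN suffix would wrongly predict alternation here too.
So /dʒ/ is underlying, and a rule of word-final obstruent devoicing — voiced obstruents become voiceless word-finally — gives [tʃ].

/dʒ/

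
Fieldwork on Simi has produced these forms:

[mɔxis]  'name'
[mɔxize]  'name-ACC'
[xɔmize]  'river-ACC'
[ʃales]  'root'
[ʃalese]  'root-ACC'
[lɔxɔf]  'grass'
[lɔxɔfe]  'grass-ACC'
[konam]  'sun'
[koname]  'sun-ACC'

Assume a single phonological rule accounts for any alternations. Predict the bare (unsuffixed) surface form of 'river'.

The root 'name' surfaces as [mɔxis] and [mɔxize], with a stem-final [s] ~ [z] alternation.
But 'root' keeps [s] in both environments ([ʃales], [ʃalese]), so there is no rule changing /s/ to [z] before the ACC suffix.
Therefore /z/ is basic and [s] is derived by word-final obstruent devoicing (voiced obstruents become voiceless word-finally).
The one attested form of 'river', [xɔmize], shows underlying /xɔmiz/. Applying the same rule word-finally gives [xɔmis].

[xɔmis]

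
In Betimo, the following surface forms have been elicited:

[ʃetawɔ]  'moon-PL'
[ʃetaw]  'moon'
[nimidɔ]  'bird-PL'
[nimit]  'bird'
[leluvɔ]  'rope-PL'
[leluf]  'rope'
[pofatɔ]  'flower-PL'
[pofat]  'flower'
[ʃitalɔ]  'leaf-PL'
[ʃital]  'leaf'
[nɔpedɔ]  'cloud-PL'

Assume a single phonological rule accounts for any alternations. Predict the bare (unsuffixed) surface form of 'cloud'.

The stem for 'bird' ends in [d] in [nimidɔ] but [t] in [nimit].
If /t/ were underlying and a rule turned it into [d] before the PL suffix, 'flower' would also alternate; but it has [t] in both [pofatɔ] and [pofat].
Therefore /d/ is basic and [t] is derived by word-final obstruent devoicing (voiced obstruents become voiceless word-finally).
From [nɔpedɔ] the stem 'cloud' is /nɔped/; word-finally this yields [nɔpet].

[nɔpet]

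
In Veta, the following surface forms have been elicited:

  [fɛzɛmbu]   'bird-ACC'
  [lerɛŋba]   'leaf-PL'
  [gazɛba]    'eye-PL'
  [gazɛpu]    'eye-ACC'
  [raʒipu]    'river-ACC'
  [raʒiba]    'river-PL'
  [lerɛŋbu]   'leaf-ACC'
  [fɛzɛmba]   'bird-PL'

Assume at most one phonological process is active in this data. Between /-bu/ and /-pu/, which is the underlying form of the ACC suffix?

/-pu/

The ACC suffix surfaces as [-bu] and [-pu], depending on the final segment of the stem.
By contrast the PL suffix keeps its initial [b] throughout — that segment must be underlying.
So the underlying form is /-pu/, and voiceless stops become voiced after a nasal.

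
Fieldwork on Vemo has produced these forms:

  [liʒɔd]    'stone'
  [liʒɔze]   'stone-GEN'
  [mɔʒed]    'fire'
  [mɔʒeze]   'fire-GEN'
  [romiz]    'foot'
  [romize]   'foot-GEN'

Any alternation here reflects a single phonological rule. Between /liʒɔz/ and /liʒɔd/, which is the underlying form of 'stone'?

The root 'stone' surfaces as [liʒɔd] and [liʒɔze], with a stem-final [d] ~ [z] alternation.
But 'foot' keeps [z] in both environments ([romiz], [romize]), so there is no rule changing /z/ to [d] in isolation.
The alternation reflects intervocalic spirantization: voiced stops become fricatives between vowels. /d/ is underlying.

/liʒɔd/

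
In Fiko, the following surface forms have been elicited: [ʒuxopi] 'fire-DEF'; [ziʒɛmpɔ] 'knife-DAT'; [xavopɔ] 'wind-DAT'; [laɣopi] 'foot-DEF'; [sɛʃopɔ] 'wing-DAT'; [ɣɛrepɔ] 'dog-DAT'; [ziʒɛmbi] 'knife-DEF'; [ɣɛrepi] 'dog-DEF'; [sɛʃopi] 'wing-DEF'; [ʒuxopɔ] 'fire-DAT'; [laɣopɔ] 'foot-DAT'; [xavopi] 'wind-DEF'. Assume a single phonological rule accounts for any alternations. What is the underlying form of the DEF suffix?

The DEF morpheme has two allomorphs, [-bi] and [-pi].
By contrast the DAT suffix keeps its initial [p] throughout — that segment must be underlying.
The DEF suffix is therefore /-bi/ underlyingly, with post-vocalic devoicing: voiced stops become voiceless after a vowel.

/-bi/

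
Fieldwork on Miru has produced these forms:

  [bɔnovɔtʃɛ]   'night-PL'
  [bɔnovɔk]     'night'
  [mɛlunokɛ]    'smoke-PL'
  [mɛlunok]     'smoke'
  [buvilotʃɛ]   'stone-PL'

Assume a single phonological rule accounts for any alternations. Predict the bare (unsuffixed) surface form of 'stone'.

[buvilok]

The root 'night' surfaces as [bɔnovɔtʃɛ] and [bɔnovɔk], with a stem-final [tʃ] ~ [k] alternation.
Compare 'smoke', with invariant [k] in [mɛlunokɛ] and [mɛlunok]: an analysis with underlying /k/ and a rule producing [tʃ] before the PL suffix would wrongly predict alternation here too.
So /tʃ/ is underlying, and a rule of depalatalization — palato-alveolar /tʃ/ becomes [k] when no front vowel follows — gives [k].
The one attested form of 'stone', [buvilotʃɛ], shows underlying /buvilotʃ/. Applying the same rule when no front vowel follows gives [buvilok].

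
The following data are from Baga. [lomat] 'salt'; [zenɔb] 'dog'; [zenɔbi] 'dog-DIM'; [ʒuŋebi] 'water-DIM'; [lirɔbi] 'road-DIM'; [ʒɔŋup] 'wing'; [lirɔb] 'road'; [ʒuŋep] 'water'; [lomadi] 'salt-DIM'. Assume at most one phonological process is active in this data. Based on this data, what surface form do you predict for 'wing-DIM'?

'water' shows [p] ~ [b] at the end of the stem ([ʒuŋep] vs [ʒuŋebi]).
The stem 'dog' ([zenɔb], [zenɔbi]) shows [b] unchanged in both environments, so [b] cannot be basic with [p] derived in isolation.
Therefore /p/ is basic and [b] is derived by intervocalic voicing (voiceless stops become voiced between vowels).
From [ʒɔŋup] the stem 'wing' is /ʒɔŋup/; between vowels this yields [ʒɔŋubi].

[ʒɔŋubi]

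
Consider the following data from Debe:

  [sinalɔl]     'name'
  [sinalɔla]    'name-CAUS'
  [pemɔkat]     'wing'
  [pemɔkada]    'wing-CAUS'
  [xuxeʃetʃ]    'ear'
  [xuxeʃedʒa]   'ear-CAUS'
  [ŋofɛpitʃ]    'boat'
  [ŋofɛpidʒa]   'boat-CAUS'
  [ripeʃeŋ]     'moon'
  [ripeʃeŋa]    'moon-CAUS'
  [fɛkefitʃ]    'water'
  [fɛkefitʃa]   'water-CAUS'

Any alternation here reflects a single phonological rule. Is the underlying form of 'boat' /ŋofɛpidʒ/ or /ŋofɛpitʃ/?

'boat' shows [tʃ] ~ [dʒ] at the end of the stem ([ŋofɛpitʃ] vs [ŋofɛpidʒa]).
If /tʃ/ were underlying and a rule turned it into [dʒ] before the CAUS suffix, 'water' would also alternate; but it has [tʃ] in both [fɛkefitʃ] and [fɛkefitʃa].
The underlying segment must be /dʒ/; voiced obstruents become voiceless word-finally, yielding [tʃ] there.

/ŋofɛpidʒ/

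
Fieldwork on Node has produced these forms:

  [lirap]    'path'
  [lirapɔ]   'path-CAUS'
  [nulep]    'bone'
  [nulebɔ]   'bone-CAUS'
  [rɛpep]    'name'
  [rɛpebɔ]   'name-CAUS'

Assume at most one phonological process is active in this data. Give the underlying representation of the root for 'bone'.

The root 'bone' surfaces as [nulep] and [nulebɔ], with a stem-final [p] ~ [b] alternation.
Compare 'path', with invariant [p] in [lirap] and [lirapɔ]: an analysis with underlying /p/ and a rule producing [b] before the CAUS suffix would wrongly predict alternation here too.
The alternation reflects word-final obstruent devoicing: voiced obstruents become voiceless word-finally. /b/ is underlying.
The underlying form of 'bone' is therefore /nuleb/.

/nuleb/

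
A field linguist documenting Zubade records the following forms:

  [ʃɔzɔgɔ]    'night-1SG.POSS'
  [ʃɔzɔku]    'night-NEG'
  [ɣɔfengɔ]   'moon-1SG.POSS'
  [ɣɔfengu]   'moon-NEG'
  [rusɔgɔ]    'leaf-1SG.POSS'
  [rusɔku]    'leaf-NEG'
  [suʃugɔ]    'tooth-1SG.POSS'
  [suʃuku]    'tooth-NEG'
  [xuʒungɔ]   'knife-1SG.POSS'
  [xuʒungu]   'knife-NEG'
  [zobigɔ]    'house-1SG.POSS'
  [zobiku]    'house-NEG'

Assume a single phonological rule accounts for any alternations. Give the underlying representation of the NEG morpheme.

The NEG morpheme has two allomorphs, [-gu] and [-ku].
By contrast the 1SG.POSS suffix keeps its initial [g] throughout — that segment must be underlying.
So the underlying form is /-ku/, and voiceless stops become voiced after a nasal.

/-ku/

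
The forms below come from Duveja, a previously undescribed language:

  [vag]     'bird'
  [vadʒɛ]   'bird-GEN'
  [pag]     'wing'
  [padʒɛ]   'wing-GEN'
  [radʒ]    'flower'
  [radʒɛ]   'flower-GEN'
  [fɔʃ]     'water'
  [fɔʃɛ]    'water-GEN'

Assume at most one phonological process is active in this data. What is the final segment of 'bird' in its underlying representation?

'bird' shows [g] ~ [dʒ] at the end of the stem ([vag] vs [vadʒɛ]).
If /dʒ/ were underlying and a rule turned it into [g] in isolation, 'flower' would also alternate; but it has [dʒ] in both [radʒ] and [radʒɛ].
The alternation reflects palatalization before a front vowel: /g/ becomes palato-alveolar [dʒ] before a front vowel. /g/ is underlying.

/g/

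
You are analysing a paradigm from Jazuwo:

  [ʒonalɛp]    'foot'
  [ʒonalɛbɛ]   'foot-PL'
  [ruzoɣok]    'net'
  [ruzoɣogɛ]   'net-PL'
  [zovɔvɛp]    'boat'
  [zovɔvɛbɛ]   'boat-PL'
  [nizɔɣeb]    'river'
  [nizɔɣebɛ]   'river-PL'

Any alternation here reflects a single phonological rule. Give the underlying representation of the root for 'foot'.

/ʒonalɛp/

In [ʒonalɛp] and [ʒonalɛbɛ] the final segment of 'foot' alternates: [p] ~ [b].
Compare 'river', with invariant [b] in [nizɔɣeb] and [nizɔɣebɛ]: an analysis with underlying /b/ and a rule producing [p] in isolation would wrongly predict alternation here too.
The alternation reflects intervocalic voicing: voiceless stops become voiced between vowels. /p/ is underlying.
The underlying form of 'foot' is therefore /ʒonalɛp/.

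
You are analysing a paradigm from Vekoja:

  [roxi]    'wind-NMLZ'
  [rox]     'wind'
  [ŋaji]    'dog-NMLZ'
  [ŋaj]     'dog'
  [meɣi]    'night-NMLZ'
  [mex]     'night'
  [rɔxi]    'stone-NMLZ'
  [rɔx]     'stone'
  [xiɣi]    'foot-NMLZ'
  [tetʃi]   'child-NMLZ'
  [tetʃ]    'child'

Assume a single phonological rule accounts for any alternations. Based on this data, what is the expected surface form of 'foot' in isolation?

[xix]

The root 'night' surfaces as [meɣi] and [mex], with a stem-final [ɣ] ~ [x] alternation.
But 'stone' keeps [x] in both environments ([rɔxi], [rɔx]), so there is no rule changing /x/ to [ɣ] before the NMLZ suffix.
Therefore /ɣ/ is basic and [x] is derived by word-final obstruent devoicing (voiced obstruents become voiceless word-finally).
The one attested form of 'foot', [xiɣi], shows underlying /xiɣ/. Applying the same rule word-finally gives [xix].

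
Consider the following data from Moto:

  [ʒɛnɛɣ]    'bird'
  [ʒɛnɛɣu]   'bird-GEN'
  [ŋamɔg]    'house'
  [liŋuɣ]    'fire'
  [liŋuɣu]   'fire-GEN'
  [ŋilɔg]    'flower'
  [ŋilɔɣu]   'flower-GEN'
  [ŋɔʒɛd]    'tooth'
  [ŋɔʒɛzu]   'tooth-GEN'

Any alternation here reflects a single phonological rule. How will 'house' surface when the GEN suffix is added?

In [ŋilɔg] and [ŋilɔɣu] the final segment of 'flower' alternates: [g] ~ [ɣ].
Compare 'bird', with invariant [ɣ] in [ʒɛnɛɣ] and [ʒɛnɛɣu]: an analysis with underlying /ɣ/ and a rule producing [g] in isolation would wrongly predict alternation here too.
The underlying segment must be /g/; voiced stops become fricatives between vowels, yielding [ɣ] there.
From [ŋamɔg] the stem 'house' is /ŋamɔg/; between vowels this yields [ŋamɔɣu].

[ŋamɔɣu]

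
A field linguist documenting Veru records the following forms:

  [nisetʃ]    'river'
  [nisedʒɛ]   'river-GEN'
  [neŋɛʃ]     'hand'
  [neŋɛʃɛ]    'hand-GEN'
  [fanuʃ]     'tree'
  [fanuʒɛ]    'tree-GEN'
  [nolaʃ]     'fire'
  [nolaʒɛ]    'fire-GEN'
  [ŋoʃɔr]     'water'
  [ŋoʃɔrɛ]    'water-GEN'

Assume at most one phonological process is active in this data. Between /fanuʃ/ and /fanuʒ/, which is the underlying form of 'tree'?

/fanuʒ/

'tree' shows [ʃ] ~ [ʒ] at the end of the stem ([fanuʃ] vs [fanuʒɛ]).
But 'hand' keeps [ʃ] in both environments ([neŋɛʃ], [neŋɛʃɛ]), so there is no rule changing /ʃ/ to [ʒ] before the GEN suffix.
The underlying segment must be /ʒ/; voiced obstruents become voiceless word-finally, yielding [ʃ] there.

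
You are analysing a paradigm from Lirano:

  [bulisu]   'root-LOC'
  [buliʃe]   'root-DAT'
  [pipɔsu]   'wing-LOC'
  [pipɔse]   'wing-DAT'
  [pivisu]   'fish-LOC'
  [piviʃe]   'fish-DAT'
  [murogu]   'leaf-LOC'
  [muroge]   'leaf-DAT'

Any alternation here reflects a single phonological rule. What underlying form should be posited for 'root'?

/buliʃ/

In [bulisu] and [buliʃe] the final segment of 'root' alternates: [s] ~ [ʃ].
If /s/ were underlying and a rule turned it into [ʃ] before the DAT suffix, 'wing' would also alternate; but it has [s] in both [pipɔsu] and [pipɔse].
The underlying segment must be /ʃ/; palato-alveolar /ʃ/ becomes [s] when no front vowel follows, yielding [s] there.
The underlying form of 'root' is therefore /buliʃ/.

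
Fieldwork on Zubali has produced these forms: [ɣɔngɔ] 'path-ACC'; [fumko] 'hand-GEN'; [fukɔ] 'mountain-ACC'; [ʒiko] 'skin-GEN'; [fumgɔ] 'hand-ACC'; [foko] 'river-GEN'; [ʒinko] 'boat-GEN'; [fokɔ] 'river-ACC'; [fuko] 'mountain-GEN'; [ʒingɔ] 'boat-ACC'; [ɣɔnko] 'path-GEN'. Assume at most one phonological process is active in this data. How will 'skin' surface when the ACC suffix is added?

[ʒikɔ]

The ACC morpheme has two allomorphs, [-gɔ] and [-kɔ].
The GEN suffix, which begins with [k], is invariant after every stem; so [k] is not altered by any rule here.
The ACC suffix is therefore /-gɔ/ underlyingly, with post-vocalic devoicing: voiced stops become voiceless after a vowel.
After 'skin', which ends in a vowel, the suffix surfaces as [-kɔ], giving [ʒikɔ].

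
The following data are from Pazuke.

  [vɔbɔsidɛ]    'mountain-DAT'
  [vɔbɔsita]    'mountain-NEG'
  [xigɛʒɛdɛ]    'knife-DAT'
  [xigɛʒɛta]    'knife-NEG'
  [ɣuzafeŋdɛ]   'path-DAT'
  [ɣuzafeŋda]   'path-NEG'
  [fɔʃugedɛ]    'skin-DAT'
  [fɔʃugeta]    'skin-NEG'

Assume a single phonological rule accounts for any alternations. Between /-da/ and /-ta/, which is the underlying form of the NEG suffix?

The NEG morpheme has two allomorphs, [-da] and [-ta].
By contrast the DAT suffix keeps its initial [d] throughout — that segment must be underlying.
The NEG suffix is therefore /-ta/ underlyingly, with post-nasal voicing: voiceless stops become voiced after a nasal.

/-ta/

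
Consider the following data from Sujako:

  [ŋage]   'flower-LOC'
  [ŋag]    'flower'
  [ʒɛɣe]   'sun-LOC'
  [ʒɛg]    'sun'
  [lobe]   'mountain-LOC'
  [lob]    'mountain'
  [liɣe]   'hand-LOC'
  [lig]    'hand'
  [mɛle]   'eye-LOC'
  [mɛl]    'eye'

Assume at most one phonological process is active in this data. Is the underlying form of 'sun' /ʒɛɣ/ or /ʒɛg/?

/ʒɛɣ/

In [ʒɛɣe] and [ʒɛg] the final segment of 'sun' alternates: [ɣ] ~ [g].
Compare 'flower', with invariant [g] in [ŋage] and [ŋag]: an analysis with underlying /g/ and a rule producing [ɣ] before the LOC suffix would wrongly predict alternation here too.
Therefore /ɣ/ is basic and [g] is derived by word-final hardening (voiced fricatives become stops word-finally).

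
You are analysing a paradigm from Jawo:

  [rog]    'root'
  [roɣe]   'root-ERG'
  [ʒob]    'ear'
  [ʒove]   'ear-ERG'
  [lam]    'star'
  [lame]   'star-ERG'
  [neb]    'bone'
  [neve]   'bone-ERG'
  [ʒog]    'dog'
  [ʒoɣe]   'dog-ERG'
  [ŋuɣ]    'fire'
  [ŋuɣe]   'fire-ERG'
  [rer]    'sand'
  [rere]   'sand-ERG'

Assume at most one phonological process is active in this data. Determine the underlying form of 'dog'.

The stem for 'dog' ends in [g] in [ʒog] but [ɣ] in [ʒoɣe].
If /ɣ/ were underlying and a rule turned it into [g] in isolation, 'fire' would also alternate; but it has [ɣ] in both [ŋuɣ] and [ŋuɣe].
The underlying segment must be /g/; voiced stops become fricatives between vowels, yielding [ɣ] there.

/ʒog/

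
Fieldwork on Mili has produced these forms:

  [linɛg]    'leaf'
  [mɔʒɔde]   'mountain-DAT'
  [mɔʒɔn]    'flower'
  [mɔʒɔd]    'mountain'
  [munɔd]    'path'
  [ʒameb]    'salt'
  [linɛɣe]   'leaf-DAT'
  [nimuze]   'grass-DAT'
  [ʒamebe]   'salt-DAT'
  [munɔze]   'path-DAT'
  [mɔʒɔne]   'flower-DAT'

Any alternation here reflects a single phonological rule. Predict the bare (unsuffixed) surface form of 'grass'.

[nimud]

'path' shows [d] ~ [z] at the end of the stem ([munɔd] vs [munɔze]).
If /d/ were underlying and a rule turned it into [z] before the DAT suffix, 'mountain' would also alternate; but it has [d] in both [mɔʒɔd] and [mɔʒɔde].
The alternation reflects word-final hardening: voiced fricatives become stops word-finally. /z/ is underlying.
The one attested form of 'grass', [nimuze], shows underlying /nimuz/. Applying the same rule word-finally gives [nimud].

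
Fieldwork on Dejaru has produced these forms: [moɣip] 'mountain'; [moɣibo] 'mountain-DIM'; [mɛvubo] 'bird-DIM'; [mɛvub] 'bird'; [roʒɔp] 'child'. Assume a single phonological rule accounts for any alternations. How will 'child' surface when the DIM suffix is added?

'mountain' shows [b] ~ [p] at the end of the stem ([moɣibo] vs [moɣip]).
The stem 'bird' ([mɛvubo], [mɛvub]) shows [b] unchanged in both environments, so [b] cannot be basic with [p] derived in isolation.
Therefore /p/ is basic and [b] is derived by intervocalic voicing (voiceless stops become voiced between vowels).
The one attested form of 'child', [roʒɔp], shows underlying /roʒɔp/. Applying the same rule between vowels gives [roʒɔbo].

[roʒɔbo]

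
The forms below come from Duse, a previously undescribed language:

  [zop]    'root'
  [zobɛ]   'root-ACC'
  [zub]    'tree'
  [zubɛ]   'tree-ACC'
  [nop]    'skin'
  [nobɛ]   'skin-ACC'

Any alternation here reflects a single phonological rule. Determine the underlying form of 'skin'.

The root 'skin' surfaces as [nop] and [nobɛ], with a stem-final [p] ~ [b] alternation.
But 'tree' keeps [b] in both environments ([zub], [zubɛ]), so there is no rule changing /b/ to [p] in isolation.
The alternation reflects intervocalic voicing: voiceless stops become voiced between vowels. /p/ is underlying.
Hence 'skin' is /nop/ underlyingly.

/nop/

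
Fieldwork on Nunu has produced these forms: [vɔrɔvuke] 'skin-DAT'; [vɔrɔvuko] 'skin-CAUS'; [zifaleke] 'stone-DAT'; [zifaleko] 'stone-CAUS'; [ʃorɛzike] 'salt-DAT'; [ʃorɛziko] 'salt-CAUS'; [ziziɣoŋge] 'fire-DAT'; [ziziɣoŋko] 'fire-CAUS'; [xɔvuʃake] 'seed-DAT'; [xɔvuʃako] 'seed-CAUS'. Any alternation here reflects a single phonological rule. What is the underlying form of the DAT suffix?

The DAT morpheme has two allomorphs, [-ge] and [-ke].
By contrast the CAUS suffix keeps its initial [k] throughout — that segment must be underlying.
The DAT suffix is therefore /-ge/ underlyingly, with post-vocalic devoicing: voiced stops become voiceless after a vowel.

/-ge/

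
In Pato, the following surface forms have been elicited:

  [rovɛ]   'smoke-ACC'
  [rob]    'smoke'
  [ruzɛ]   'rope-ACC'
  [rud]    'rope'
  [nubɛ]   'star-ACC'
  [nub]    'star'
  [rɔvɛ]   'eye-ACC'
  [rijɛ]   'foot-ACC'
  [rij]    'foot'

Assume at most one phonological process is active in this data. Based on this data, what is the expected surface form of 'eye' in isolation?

The stem for 'smoke' ends in [v] in [rovɛ] but [b] in [rob].
The stem 'star' ([nubɛ], [nub]) shows [b] unchanged in both environments, so [b] cannot be basic with [v] derived before the ACC suffix.
The underlying segment must be /v/; voiced fricatives become stops word-finally, yielding [b] there.
From [rɔvɛ] the stem 'eye' is /rɔv/; word-finally this yields [rɔb].

[rɔb]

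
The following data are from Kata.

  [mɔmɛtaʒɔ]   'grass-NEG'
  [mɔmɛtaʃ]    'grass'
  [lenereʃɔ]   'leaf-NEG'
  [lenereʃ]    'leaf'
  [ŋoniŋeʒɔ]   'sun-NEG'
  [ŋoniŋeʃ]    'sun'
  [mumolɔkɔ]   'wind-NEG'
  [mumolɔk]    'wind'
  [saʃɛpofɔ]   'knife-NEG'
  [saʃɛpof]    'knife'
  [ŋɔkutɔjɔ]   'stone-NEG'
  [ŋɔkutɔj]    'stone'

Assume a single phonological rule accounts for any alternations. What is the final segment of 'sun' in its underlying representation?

/ʒ/

The stem for 'sun' ends in [ʒ] in [ŋoniŋeʒɔ] but [ʃ] in [ŋoniŋeʃ].
If /ʃ/ were underlying and a rule turned it into [ʒ] before the NEG suffix, 'leaf' would also alternate; but it has [ʃ] in both [lenereʃɔ] and [lenereʃ].
Therefore /ʒ/ is basic and [ʃ] is derived by word-final obstruent devoicing (voiced obstruents become voiceless word-finally).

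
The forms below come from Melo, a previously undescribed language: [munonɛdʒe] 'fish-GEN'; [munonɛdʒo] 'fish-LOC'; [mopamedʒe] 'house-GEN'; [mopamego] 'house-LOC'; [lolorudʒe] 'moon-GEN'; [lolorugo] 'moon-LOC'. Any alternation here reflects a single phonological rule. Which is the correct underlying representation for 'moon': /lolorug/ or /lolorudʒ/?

/lolorug/

The root 'moon' surfaces as [lolorudʒe] and [lolorugo], with a stem-final [dʒ] ~ [g] alternation.
If /dʒ/ were underlying and a rule turned it into [g] before the LOC suffix, 'fish' would also alternate; but it has [dʒ] in both [munonɛdʒe] and [munonɛdʒo].
So /g/ is underlying, and a rule of palatalization before a front vowel — /g/ becomes palato-alveolar [dʒ] before a front vowel — gives [dʒ].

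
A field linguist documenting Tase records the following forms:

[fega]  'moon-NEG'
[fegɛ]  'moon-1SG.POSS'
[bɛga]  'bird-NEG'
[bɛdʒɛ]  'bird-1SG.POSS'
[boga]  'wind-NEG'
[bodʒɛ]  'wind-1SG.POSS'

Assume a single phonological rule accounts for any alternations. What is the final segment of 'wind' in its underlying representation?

/dʒ/

The root 'wind' surfaces as [boga] and [bodʒɛ], with a stem-final [g] ~ [dʒ] alternation.
If /g/ were underlying and a rule turned it into [dʒ] before the 1SG.POSS suffix, 'moon' would also alternate; but it has [g] in both [fega] and [fegɛ].
The alternation reflects depalatalization: palato-alveolar /dʒ/ becomes [g] when no front vowel follows. /dʒ/ is underlying.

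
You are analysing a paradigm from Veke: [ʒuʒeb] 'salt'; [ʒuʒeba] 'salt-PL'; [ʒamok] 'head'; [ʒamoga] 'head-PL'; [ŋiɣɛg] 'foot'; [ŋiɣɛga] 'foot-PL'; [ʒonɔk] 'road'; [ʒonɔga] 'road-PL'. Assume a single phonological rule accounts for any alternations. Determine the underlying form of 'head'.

/ʒamok/

In [ʒamok] and [ʒamoga] the final segment of 'head' alternates: [k] ~ [g].
Compare 'foot', with invariant [g] in [ŋiɣɛg] and [ŋiɣɛga]: an analysis with underlying /g/ and a rule producing [k] in isolation would wrongly predict alternation here too.
So /k/ is underlying, and a rule of intervocalic voicing — voiceless stops become voiced between vowels — gives [g].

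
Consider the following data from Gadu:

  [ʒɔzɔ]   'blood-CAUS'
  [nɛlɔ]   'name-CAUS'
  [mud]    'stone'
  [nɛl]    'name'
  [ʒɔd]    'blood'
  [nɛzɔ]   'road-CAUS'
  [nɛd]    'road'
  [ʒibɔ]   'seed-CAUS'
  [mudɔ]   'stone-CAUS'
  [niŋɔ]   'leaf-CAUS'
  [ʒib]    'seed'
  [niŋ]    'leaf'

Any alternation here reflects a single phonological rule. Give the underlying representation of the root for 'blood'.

The stem for 'blood' ends in [z] in [ʒɔzɔ] but [d] in [ʒɔd].
But 'stone' keeps [d] in both environments ([mudɔ], [mud]), so there is no rule changing /d/ to [z] before the CAUS suffix.
The underlying segment must be /z/; voiced fricatives become stops word-finally, yielding [d] there.

/ʒɔz/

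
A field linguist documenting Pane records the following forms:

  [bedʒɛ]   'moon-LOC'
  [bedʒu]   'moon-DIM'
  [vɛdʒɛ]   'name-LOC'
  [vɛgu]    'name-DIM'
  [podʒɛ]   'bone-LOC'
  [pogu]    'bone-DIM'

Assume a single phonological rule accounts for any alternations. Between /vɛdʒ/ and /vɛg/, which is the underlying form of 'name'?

/vɛg/

The stem for 'name' ends in [dʒ] in [vɛdʒɛ] but [g] in [vɛgu].
But 'moon' keeps [dʒ] in both environments ([bedʒɛ], [bedʒu]), so there is no rule changing /dʒ/ to [g] before the DIM suffix.
Therefore /g/ is basic and [dʒ] is derived by palatalization before a front vowel (/g/ becomes palato-alveolar [dʒ] before a front vowel).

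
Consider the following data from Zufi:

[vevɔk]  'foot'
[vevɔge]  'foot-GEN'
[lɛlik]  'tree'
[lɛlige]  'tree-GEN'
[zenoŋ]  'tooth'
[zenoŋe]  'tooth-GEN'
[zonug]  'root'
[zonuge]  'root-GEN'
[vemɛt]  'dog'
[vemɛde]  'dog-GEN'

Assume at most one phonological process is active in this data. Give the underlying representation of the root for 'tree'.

The stem for 'tree' ends in [k] in [lɛlik] but [g] in [lɛlige].
If /g/ were underlying and a rule turned it into [k] in isolation, 'root' would also alternate; but it has [g] in both [zonug] and [zonuge].
So /k/ is underlying, and a rule of intervocalic voicing — voiceless stops become voiced between vowels — gives [g].

/lɛlik/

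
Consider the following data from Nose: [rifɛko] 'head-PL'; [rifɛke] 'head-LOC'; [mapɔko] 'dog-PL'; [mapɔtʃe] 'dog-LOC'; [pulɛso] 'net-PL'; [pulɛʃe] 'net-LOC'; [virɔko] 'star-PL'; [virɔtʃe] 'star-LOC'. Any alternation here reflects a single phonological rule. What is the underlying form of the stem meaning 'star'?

'star' shows [k] ~ [tʃ] at the end of the stem ([virɔko] vs [virɔtʃe]).
But 'head' keeps [k] in both environments ([rifɛko], [rifɛke]), so there is no rule changing /k/ to [tʃ] before the LOC suffix.
The alternation reflects depalatalization: palato-alveolar /tʃ/ and /ʃ/ become [k] and [s] when no front vowel follows. /tʃ/ is underlying.

/virɔtʃ/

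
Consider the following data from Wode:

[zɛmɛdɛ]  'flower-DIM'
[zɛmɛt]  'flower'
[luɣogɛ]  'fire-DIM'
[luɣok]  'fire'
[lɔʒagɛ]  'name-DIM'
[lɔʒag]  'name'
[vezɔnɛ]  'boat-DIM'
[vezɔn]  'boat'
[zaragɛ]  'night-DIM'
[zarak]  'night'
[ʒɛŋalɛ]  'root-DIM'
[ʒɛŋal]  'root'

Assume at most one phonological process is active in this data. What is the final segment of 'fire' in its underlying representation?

/k/

In [luɣogɛ] and [luɣok] the final segment of 'fire' alternates: [g] ~ [k].
The stem 'name' ([lɔʒagɛ], [lɔʒag]) shows [g] unchanged in both environments, so [g] cannot be basic with [k] derived in isolation.
So /k/ is underlying, and a rule of intervocalic voicing — voiceless stops become voiced between vowels — gives [g].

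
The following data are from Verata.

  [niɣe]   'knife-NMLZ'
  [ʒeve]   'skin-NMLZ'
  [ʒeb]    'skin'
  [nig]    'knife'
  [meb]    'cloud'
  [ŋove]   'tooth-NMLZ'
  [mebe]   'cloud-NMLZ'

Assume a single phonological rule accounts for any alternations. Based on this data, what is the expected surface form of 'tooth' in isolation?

[ŋob]

The root 'skin' surfaces as [ʒeb] and [ʒeve], with a stem-final [b] ~ [v] alternation.
If /b/ were underlying and a rule turned it into [v] before the NMLZ suffix, 'cloud' would also alternate; but it has [b] in both [meb] and [mebe].
The alternation reflects word-final hardening: voiced fricatives become stops word-finally. /v/ is underlying.
The one attested form of 'tooth', [ŋove], shows underlying /ŋov/. Applying the same rule word-finally gives [ŋob].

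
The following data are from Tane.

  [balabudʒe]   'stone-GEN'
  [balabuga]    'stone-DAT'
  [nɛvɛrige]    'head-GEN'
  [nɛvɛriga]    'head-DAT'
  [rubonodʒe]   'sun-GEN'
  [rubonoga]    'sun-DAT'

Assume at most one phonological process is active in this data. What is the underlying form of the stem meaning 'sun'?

The stem for 'sun' ends in [dʒ] in [rubonodʒe] but [g] in [rubonoga].
The stem 'head' ([nɛvɛrige], [nɛvɛriga]) shows [g] unchanged in both environments, so [g] cannot be basic with [dʒ] derived before the GEN suffix.
The underlying segment must be /dʒ/; palato-alveolar /dʒ/ becomes [g] when no front vowel follows, yielding [g] there.

/rubonodʒ/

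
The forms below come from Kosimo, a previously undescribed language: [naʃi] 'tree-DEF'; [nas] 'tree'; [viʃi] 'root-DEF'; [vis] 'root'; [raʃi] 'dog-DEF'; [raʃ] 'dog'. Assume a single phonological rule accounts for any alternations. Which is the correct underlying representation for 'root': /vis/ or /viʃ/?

In [viʃi] and [vis] the final segment of 'root' alternates: [ʃ] ~ [s].
But 'dog' keeps [ʃ] in both environments ([raʃi], [raʃ]), so there is no rule changing /ʃ/ to [s] in isolation.
Therefore /s/ is basic and [ʃ] is derived by palatalization before a front vowel (/s/ becomes palato-alveolar [ʃ] before a front vowel).

/vis/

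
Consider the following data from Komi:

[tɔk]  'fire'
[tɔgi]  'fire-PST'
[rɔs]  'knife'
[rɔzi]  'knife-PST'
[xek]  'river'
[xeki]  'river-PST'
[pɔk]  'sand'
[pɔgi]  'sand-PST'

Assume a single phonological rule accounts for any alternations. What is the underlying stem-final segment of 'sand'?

/g/

The stem for 'sand' ends in [k] in [pɔk] but [g] in [pɔgi].
The stem 'river' ([xek], [xeki]) shows [k] unchanged in both environments, so [k] cannot be basic with [g] derived before the PST suffix.
The underlying segment must be /g/; voiced obstruents become voiceless word-finally, yielding [k] there.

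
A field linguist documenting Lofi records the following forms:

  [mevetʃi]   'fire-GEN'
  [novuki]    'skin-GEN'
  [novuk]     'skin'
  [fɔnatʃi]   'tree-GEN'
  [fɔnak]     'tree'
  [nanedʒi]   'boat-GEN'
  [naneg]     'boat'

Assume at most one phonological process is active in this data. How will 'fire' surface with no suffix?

[mevek]

In [fɔnatʃi] and [fɔnak] the final segment of 'tree' alternates: [tʃ] ~ [k].
But 'skin' keeps [k] in both environments ([novuki], [novuk]), so there is no rule changing /k/ to [tʃ] before the GEN suffix.
The underlying segment must be /tʃ/; palato-alveolar /tʃ/ and /dʒ/ become [k] and [g] when no front vowel follows, yielding [k] there.
From [mevetʃi] the stem 'fire' is /mevetʃ/; when no front vowel follows this yields [mevek].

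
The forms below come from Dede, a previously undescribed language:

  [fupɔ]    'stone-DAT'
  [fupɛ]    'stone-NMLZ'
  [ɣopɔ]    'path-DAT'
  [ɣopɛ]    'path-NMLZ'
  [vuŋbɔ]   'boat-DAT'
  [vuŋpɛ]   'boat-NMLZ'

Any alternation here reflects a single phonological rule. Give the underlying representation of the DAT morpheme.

/-bɔ/

The DAT morpheme has two allomorphs, [-bɔ] and [-pɔ].
The NMLZ suffix, which begins with [p], is invariant after every stem; so [p] is not altered by any rule here.
The DAT suffix is therefore /-bɔ/ underlyingly, with post-vocalic devoicing: voiced stops become voiceless after a vowel.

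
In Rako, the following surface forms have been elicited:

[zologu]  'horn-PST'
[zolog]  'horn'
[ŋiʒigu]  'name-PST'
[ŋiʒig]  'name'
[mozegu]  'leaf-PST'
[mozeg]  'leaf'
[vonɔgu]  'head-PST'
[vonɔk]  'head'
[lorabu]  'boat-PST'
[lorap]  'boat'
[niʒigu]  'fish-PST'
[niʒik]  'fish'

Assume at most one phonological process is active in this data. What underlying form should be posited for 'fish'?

The stem for 'fish' ends in [g] in [niʒigu] but [k] in [niʒik].
But 'horn' keeps [g] in both environments ([zologu], [zolog]), so there is no rule changing /g/ to [k] in isolation.
So /k/ is underlying, and a rule of intervocalic voicing — voiceless stops become voiced between vowels — gives [g].

/niʒik/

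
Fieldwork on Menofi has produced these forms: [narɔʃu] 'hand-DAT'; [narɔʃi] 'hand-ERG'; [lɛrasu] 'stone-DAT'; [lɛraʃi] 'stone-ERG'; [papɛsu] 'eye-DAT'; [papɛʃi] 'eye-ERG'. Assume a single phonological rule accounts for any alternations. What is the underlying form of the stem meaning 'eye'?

/papɛs/

In [papɛsu] and [papɛʃi] the final segment of 'eye' alternates: [s] ~ [ʃ].
If /ʃ/ were underlying and a rule turned it into [s] before the DAT suffix, 'hand' would also alternate; but it has [ʃ] in both [narɔʃu] and [narɔʃi].
The alternation reflects palatalization before a front vowel: /s/ becomes palato-alveolar [ʃ] before a front vowel. /s/ is underlying.
So 'eye' = /papɛs/.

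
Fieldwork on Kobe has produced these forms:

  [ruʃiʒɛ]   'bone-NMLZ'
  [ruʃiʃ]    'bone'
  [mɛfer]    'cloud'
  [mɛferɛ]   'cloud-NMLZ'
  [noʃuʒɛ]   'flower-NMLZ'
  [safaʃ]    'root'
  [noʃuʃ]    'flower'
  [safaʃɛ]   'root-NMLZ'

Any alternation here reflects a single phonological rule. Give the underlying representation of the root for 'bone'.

/ruʃiʒ/

'bone' shows [ʃ] ~ [ʒ] at the end of the stem ([ruʃiʃ] vs [ruʃiʒɛ]).
Compare 'root', with invariant [ʃ] in [safaʃ] and [safaʃɛ]: an analysis with underlying /ʃ/ and a rule producing [ʒ] before the NMLZ suffix would wrongly predict alternation here too.
The alternation reflects word-final obstruent devoicing: voiced obstruents become voiceless word-finally. /ʒ/ is underlying.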